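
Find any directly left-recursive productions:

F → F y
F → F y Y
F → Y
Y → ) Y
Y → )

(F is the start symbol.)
F → F y: LEFT RECURSIVE (starts with F)
F → F y Y: LEFT RECURSIVE (starts with F)
F → Y: starts with Y
Y → ) Y: starts with ')'
Y → ): starts with ')'

The grammar has direct left recursion on: F.

Answer: Yes, F is left-recursive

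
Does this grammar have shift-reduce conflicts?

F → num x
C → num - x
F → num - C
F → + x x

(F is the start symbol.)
No shift-reduce conflicts

A shift-reduce conflict occurs when an LR(0) state has both:
  - a complete (reduce) item [A → α .] (dot at the end), and
  - a shift item [B → β . c γ] (dot before a terminal).

Augment with F' → F and build the canonical LR(0) collection (I0 = CLOSURE({[F' → . F]}), then GOTO on every symbol after a dot until no new states appear). It has 12 states:
  I0: { [F → . + x x], [F → . num - C], [F → . num x], [F' → . F] }  — shift
  I1: { [F → + . x x] }  — shift
  I2: { [F' → F .] }  — accept
  I3: { [F → num . - C], [F → num . x] }  — shift
  I4: { [C → . num - x], [F → num - . C] }  — shift
  I5: { [F → num x .] }  — reduce
  I6: { [F → num - C .] }  — reduce
  I7: { [C → num . - x] }  — shift
  I8: { [C → num - . x] }  — shift
  I9: { [C → num - x .] }  — reduce
  I10: { [F → + x . x] }  — shift
  I11: { [F → + x x .] }  — reduce

No state contains both a complete item and a shift item.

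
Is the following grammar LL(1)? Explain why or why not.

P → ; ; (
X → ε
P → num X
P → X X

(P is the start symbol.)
Relevant sets:
  FIRST(X) = { ε }
  FOLLOW(P) = { $ }

For P:
  PREDICT(P → ';' ';' '(') = { ';' }
  PREDICT(P → num X) = { 'num' }
  PREDICT(P → X X) = { $ }
X has a single production, so nothing to check there.

All predict sets are disjoint. The grammar IS LL(1).

Answer: Yes, the grammar is LL(1).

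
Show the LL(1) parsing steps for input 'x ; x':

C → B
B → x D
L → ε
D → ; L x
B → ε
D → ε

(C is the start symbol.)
Stack is shown with the top on the left.

Stack    Input    Action
------------------------
C $      x ; x $  output C → B
B $      x ; x $  output B → x D
x D $    x ; x $  match 'x'
D $      ; x $    output D → ; L x
; L x $  ; x $    match ';'
L x $    x $      output L → ε
x $      x $      match 'x'
$        $        accept

The string is accepted.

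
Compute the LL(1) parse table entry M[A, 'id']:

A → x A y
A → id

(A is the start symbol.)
To find M[A, 'id'], we find productions for A where 'id' is in the predict set (PREDICT(N → α) = (FIRST(α) \ {ε}) ∪ (FOLLOW(N) if α ⇒* ε)).

A → x A y: PREDICT = { 'x' }
A → id: PREDICT = { 'id' }
  'id' is in predict set, so this production goes in M[A, 'id']

M[A, 'id'] = A → id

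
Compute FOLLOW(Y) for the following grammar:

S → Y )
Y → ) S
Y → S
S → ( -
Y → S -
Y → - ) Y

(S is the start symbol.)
To compute FOLLOW(Y), find every occurrence of Y on a right-hand side N → α Y β: add FIRST(β) \ {ε}, and if β is empty or nullable also add FOLLOW(N). Iterate to a fixed point.

In S → Y ): Y is followed by ')', add FIRST(')') \ {ε} = { ')' }
In Y → - ) Y: Y is at the end; this adds FOLLOW(Y) to itself — nothing new

Taking the union: FOLLOW(Y) = { ')' }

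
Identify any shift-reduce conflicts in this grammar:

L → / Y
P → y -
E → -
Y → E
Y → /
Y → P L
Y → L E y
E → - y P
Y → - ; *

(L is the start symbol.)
Augment with L' → L and build the canonical LR(0) collection (I0 = CLOSURE({[L' → . L]}), then GOTO on every symbol after a dot until no new states appear). It has 19 states:
  I0: { [L → . / Y], [L' → . L] }  — shift
  I1: { [E → . - y P], [E → . -], [L → . / Y], [L → / . Y], [P → . y -], [Y → . - ; *], [Y → . /], [Y → . E], [Y → . L E y], [Y → . P L] }  — shift
  I2: { [L' → L .] }  — accept
  I3: { [E → - . y P], [E → - .], [Y → - . ; *] }  — shift, reduce
  I4: { [E → . - y P], [E → . -], [L → . / Y], [L → / . Y], [P → . y -], [Y → . - ; *], [Y → . /], [Y → . E], [Y → . L E y], [Y → . P L], [Y → / .] }  — shift, reduce
  I5: { [Y → E .] }  — reduce
  I6: { [E → . - y P], [E → . -], [Y → L . E y] }  — shift
  I7: { [L → . / Y], [Y → P . L] }  — shift
  I8: { [L → / Y .] }  — reduce
  I9: { [P → y . -] }  — shift
  I10: { [P → y - .] }  — reduce
  I11: { [Y → P L .] }  — reduce
  I12: { [E → - . y P], [E → - .] }  — shift, reduce
  I13: { [Y → L E . y] }  — shift
  I14: { [Y → L E y .] }  — reduce
  I15: { [E → - y . P], [P → . y -] }  — shift
  I16: { [E → - y P .] }  — reduce
  I17: { [Y → - ; . *] }  — shift
  I18: { [Y → - ; * .] }  — reduce

I3 contains reduce item [E → - .] and shift items [E → - . y P], [Y → - . ; *] — shift-reduce conflict.
I4 contains reduce item [Y → / .] and shift items [E → . -], [E → . - y P], [L → . / Y], [P → . y -], [Y → . - ; *], [Y → . /] — shift-reduce conflict.
I12 contains reduce item [E → - .] and shift item [E → - . y P] — shift-reduce conflict.

Answer: Yes — I3: [E → - .] vs [E → - . y P]; I4: [Y → / .] vs [E → . -]; I12: [E → - .] vs [E → - . y P]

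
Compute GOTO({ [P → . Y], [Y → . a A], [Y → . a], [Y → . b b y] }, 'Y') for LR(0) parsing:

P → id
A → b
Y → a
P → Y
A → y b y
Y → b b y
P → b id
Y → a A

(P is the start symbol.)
GOTO(I, 'Y') = CLOSURE({ [A → αX.β] : [A → α.Xβ] ∈ I, X = 'Y' })

Items with dot before 'Y', with the dot advanced:
  [P → . Y] → [P → Y .]
Closure adds nothing (no advanced item has the dot before a non-terminal).

GOTO = { [P → Y .] }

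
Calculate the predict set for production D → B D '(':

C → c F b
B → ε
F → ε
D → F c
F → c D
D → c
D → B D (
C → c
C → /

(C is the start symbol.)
{ 'c' }

PREDICT(D → B D '(') = (FIRST(RHS) \ {ε}) ∪ (FOLLOW(D) if ε ∈ FIRST(RHS), i.e. RHS ⇒* ε)
FIRST(B) = { ε }
FIRST(D) = { 'c' }
FIRST(B D '(') = { 'c' }
ε ∉ FIRST(B D '('), so FOLLOW(D) is not added.
PREDICT(D → B D '(') = { 'c' }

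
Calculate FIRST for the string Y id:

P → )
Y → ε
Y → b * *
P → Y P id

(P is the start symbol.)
FIRST sets of the non-terminals involved (from the grammar, by fixed-point iteration):
  FIRST(Y) = { 'b', ε }

To compute FIRST(Y id), process the symbols left to right:
Symbol Y is a non-terminal. Add FIRST(Y) \ {ε} = { 'b' }
Y is nullable (ε ∈ FIRST(Y)), continue to the next symbol.
Symbol id is a terminal. Add 'id' and stop.
FIRST(Y id) = { 'b', 'id' }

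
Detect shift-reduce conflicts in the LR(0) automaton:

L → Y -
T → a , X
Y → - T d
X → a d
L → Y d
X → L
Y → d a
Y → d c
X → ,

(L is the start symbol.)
Augment with L' → L and build the canonical LR(0) collection (I0 = CLOSURE({[L' → . L]}), then GOTO on every symbol after a dot until no new states appear). It has 18 states:
  I0: { [L → . Y -], [L → . Y d], [L' → . L], [Y → . - T d], [Y → . d a], [Y → . d c] }  — shift
  I1: { [T → . a , X], [Y → - . T d] }  — shift
  I2: { [L' → L .] }  — accept
  I3: { [L → Y . -], [L → Y . d] }  — shift
  I4: { [Y → d . a], [Y → d . c] }  — shift
  I5: { [Y → d a .] }  — reduce
  I6: { [Y → d c .] }  — reduce
  I7: { [L → Y - .] }  — reduce
  I8: { [L → Y d .] }  — reduce
  I9: { [Y → - T . d] }  — shift
  I10: { [T → a . , X] }  — shift
  I11: { [L → . Y -], [L → . Y d], [T → a , . X], [X → . ,], [X → . L], [X → . a d], [Y → . - T d], [Y → . d a], [Y → . d c] }  — shift
  I12: { [X → , .] }  — reduce
  I13: { [X → L .] }  — reduce
  I14: { [T → a , X .] }  — reduce
  I15: { [X → a . d] }  — shift
  I16: { [X → a d .] }  — reduce
  I17: { [Y → - T d .] }  — reduce

No state contains both a complete item and a shift item.

Answer: No shift-reduce conflicts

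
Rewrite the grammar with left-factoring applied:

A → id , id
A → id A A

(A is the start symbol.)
Left-factoring transforms A → αβ₁ | αβ₂ into A → αA' and A' → β₁ | β₂
(α is the longest common prefix among the alternatives). Repeat until
no nonterminal has two alternatives with a common prefix.

Round 1: A has alternatives sharing prefix 'id'. Introduce A': A → id A'
  Add: A' → , id
  Add: A' → A A

No remaining common prefixes — done.

Resulting grammar:
A → id A'
A' → , id
A' → A A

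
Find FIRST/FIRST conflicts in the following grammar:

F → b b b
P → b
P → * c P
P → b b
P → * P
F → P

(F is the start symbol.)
A FIRST/FIRST conflict occurs when two productions N → α and N → β for the same non-terminal have FIRST(α) ∩ FIRST(β) ≠ ∅ (with ε ∈ FIRST of a nullable right-hand side, so two nullable alternatives also conflict).

FIRST sets of the non-terminals at (or reachable through a nullable prefix from) the front of some alternative:
  FIRST(P) = { '*', 'b' }

Productions for F:
  F → b b b: FIRST = { 'b' }
  F → P: FIRST = { '*', 'b' }
Productions for P:
  P → b: FIRST = { 'b' }
  P → * c P: FIRST = { '*' }
  P → b b: FIRST = { 'b' }
  P → * P: FIRST = { '*' }

Conflict for F: F → b b b and F → P
  Overlap: { 'b' }
Conflict for P: P → b and P → b b
  Overlap: { 'b' }
Conflict for P: P → * c P and P → * P
  Overlap: { '*' }

Answer: Yes. F → b b b / F → P on { 'b' }; P → b / P → b b on { 'b' }; P → '*' c P / P → '*' P on { '*' }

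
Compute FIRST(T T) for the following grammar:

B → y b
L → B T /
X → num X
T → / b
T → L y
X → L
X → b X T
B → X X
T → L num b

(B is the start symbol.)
{ '/', 'b', 'num', 'y' }

FIRST sets of the non-terminals involved (from the grammar, by fixed-point iteration):
  FIRST(T) = { '/', 'b', 'num', 'y' }

To compute FIRST(T T), process the symbols left to right:
Symbol T is a non-terminal. Add FIRST(T) \ {ε} = { '/', 'b', 'num', 'y' }
T is not nullable (ε ∉ FIRST(T)), so stop here.
FIRST(T T) = { '/', 'b', 'num', 'y' }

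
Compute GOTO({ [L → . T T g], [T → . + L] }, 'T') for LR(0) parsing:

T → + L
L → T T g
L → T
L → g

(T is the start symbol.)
{ [L → T . T g], [T → . + L] }

GOTO(I, 'T') = CLOSURE({ [A → αX.β] : [A → α.Xβ] ∈ I, X = 'T' })

Items with dot before 'T', with the dot advanced:
  [L → . T T g] → [L → T . T g]
Closure of the advanced items:
  [L → T . T g] has the dot before T: add [T → . + L]

GOTO = { [L → T . T g], [T → . + L] }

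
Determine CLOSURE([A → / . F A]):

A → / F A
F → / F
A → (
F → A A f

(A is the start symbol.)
{ [A → . (], [A → . / F A], [A → / . F A], [F → . / F], [F → . A A f] }

Start with: [A → / . F A]
  [A → / . F A] has the dot before F: add [F → . / F], [F → . A A f]
  [F → . A A f] has the dot before A: add [A → . / F A], [A → . (]
No further items can be added.

CLOSURE = { [A → . (], [A → . / F A], [A → / . F A], [F → . / F], [F → . A A f] }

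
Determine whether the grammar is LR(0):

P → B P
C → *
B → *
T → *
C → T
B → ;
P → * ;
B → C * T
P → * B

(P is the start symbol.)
No. Shift-reduce conflict between [B → * .] and [B → . *]

A grammar is LR(0) if no state in the canonical LR(0) collection has:
  - both a shift item (dot before a terminal) and a complete item (shift-reduce conflict), or
  - two or more complete items (reduce-reduce conflict; the accept item [P' → P .] counts as a complete item here).

Augment with P' → P and build the canonical LR(0) collection (I0 = CLOSURE({[P' → . P]}), then GOTO on every symbol after a dot until no new states appear). It has 14 states:
  I0: { [B → . *], [B → . ;], [B → . C * T], [C → . *], [C → . T], [P → . * ;], [P → . * B], [P → . B P], [P' → . P], [T → . *] }  — shift
  I1: { [B → * .], [B → . *], [B → . ;], [B → . C * T], [C → * .], [C → . *], [C → . T], [P → * . ;], [P → * . B], [T → * .], [T → . *] }  — shift, 3 reduces
  I2: { [B → ; .] }  — reduce
  I3: { [B → . *], [B → . ;], [B → . C * T], [C → . *], [C → . T], [P → . * ;], [P → . * B], [P → . B P], [P → B . P], [T → . *] }  — shift
  I4: { [B → C . * T] }  — shift
  I5: { [P' → P .] }  — accept
  I6: { [C → T .] }  — reduce
  I7: { [B → C * . T], [T → . *] }  — shift
  I8: { [T → * .] }  — reduce
  I9: { [B → C * T .] }  — reduce
  I10: { [P → B P .] }  — reduce
  I11: { [B → * .], [C → * .], [T → * .] }  — 3 reduces
  I12: { [B → ; .], [P → * ; .] }  — 2 reduces
  I13: { [P → * B .] }  — reduce

Conflict in state I1:
  Shift-reduce conflict between [B → * .] and [B → . *]
So the grammar is NOT LR(0).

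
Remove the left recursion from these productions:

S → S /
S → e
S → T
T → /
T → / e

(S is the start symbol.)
S → e S'
S → T S'
S' → / S'
S' → ε
T → /
T → / e

S is directly left-recursive. The standard transformation for
  A → A α₁ | ... | A α_m | β₁ | ... | β_n
is
  A  → β₁ A' | ... | β_n A'
  A' → α₁ A' | ... | α_m A' | ε

S → e becomes S → e S'
S → T becomes S → T S'
S → S / becomes S' → / S'
Add S' → ε

Productions for other non-terminals are unchanged:
  T → /
  T → / e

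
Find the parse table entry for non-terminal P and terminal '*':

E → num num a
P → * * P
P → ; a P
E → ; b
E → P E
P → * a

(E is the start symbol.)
P → * * P, P → * a

To find M[P, '*'], we find productions for P where '*' is in the predict set (PREDICT(N → α) = (FIRST(α) \ {ε}) ∪ (FOLLOW(N) if α ⇒* ε)).

P → * * P: PREDICT = { '*' }
  '*' is in predict set, so this production goes in M[P, '*']
P → ; a P: PREDICT = { ';' }
P → * a: PREDICT = { '*' }
  '*' is in predict set, so this production goes in M[P, '*']

M[P, '*'] = P → * * P, P → * a  (a multiply-defined cell — the grammar is not LL(1))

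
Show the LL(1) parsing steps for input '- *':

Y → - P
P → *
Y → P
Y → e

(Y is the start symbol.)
LL(1) parsing maintains a stack (initially the start symbol over $) and the input. At each step: if the stack top is a terminal, match it against the current input token; if it is a non-terminal N, replace it with the RHS of M[N, lookahead] (the unique production whose predict set contains the lookahead).

Stack is shown with the top on the left.

Stack  Input  Action
--------------------
Y $    - * $  output Y → - P
- P $  - * $  match '-'
P $    * $    output P → *
* $    * $    match '*'
$      $      accept

The string is accepted.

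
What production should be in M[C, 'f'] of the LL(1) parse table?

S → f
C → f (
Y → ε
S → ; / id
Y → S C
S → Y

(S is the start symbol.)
C → f (

To find M[C, 'f'], we find productions for C where 'f' is in the predict set (PREDICT(N → α) = (FIRST(α) \ {ε}) ∪ (FOLLOW(N) if α ⇒* ε)).

C → f (: PREDICT = { 'f' }
  'f' is in predict set, so this production goes in M[C, 'f']

M[C, 'f'] = C → f (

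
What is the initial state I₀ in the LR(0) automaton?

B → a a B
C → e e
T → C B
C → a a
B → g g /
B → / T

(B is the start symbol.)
{ [B → . / T], [B → . a a B], [B → . g g /], [B' → . B] }

First, augment the grammar with B' → B
I₀ = CLOSURE({ [B' → . B] }):
  [B' → . B] has the dot before B: add [B → . a a B], [B → . g g /], [B → . / T]
No further items can be added.

I₀ = { [B → . / T], [B → . a a B], [B → . g g /], [B' → . B] }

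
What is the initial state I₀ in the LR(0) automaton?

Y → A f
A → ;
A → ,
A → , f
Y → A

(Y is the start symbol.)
First, augment the grammar with Y' → Y
I₀ = CLOSURE({ [Y' → . Y] }):
  [Y' → . Y] has the dot before Y: add [Y → . A f], [Y → . A]
  [Y → . A f] has the dot before A: add [A → . ;], [A → . ,], [A → . , f]
No further items can be added.

I₀ = { [A → . , f], [A → . ,], [A → . ;], [Y → . A f], [Y → . A], [Y' → . Y] }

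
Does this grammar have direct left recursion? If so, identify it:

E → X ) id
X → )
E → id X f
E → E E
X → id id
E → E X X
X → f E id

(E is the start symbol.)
Direct left recursion occurs when N → N α for some non-terminal N (the right-hand side begins with the left-hand side itself).

E → X ) id: starts with X
X → ): starts with ')'
E → id X f: starts with id
E → E E: LEFT RECURSIVE (starts with E)
X → id id: starts with id
E → E X X: LEFT RECURSIVE (starts with E)
X → f E id: starts with f

The grammar has direct left recursion on: E.

Answer: Yes, E is left-recursive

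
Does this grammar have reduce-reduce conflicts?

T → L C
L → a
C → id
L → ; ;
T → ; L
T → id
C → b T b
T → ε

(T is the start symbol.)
No reduce-reduce conflicts

A reduce-reduce conflict occurs when an LR(0) state has two complete items [A → α .] and [B → β .] — both call for a reduction, and with no lookahead the parser cannot choose between them.

Augment with T' → T and build the canonical LR(0) collection (I0 = CLOSURE({[T' → . T]}), then GOTO on every symbol after a dot until no new states appear). It has 14 states:
  I0: { [L → . ; ;], [L → . a], [T → . ; L], [T → . L C], [T → . id], [T → .], [T' → . T] }  — shift, reduce
  I1: { [L → . ; ;], [L → . a], [L → ; . ;], [T → ; . L] }  — shift
  I2: { [C → . b T b], [C → . id], [T → L . C] }  — shift
  I3: { [T' → T .] }  — accept
  I4: { [L → a .] }  — reduce
  I5: { [T → id .] }  — reduce
  I6: { [T → L C .] }  — reduce
  I7: { [C → b . T b], [L → . ; ;], [L → . a], [T → . ; L], [T → . L C], [T → . id], [T → .] }  — shift, reduce
  I8: { [C → id .] }  — reduce
  I9: { [C → b T . b] }  — shift
  I10: { [C → b T b .] }  — reduce
  I11: { [L → ; . ;], [L → ; ; .] }  — shift, reduce
  I12: { [T → ; L .] }  — reduce
  I13: { [L → ; ; .] }  — reduce

No state contains more than one complete item.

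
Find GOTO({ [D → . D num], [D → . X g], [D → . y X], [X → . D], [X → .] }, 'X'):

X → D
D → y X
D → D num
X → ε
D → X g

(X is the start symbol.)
GOTO(I, 'X') = CLOSURE({ [A → αX.β] : [A → α.Xβ] ∈ I, X = 'X' })

Items with dot before 'X', with the dot advanced:
  [D → . X g] → [D → X . g]
Closure adds nothing (no advanced item has the dot before a non-terminal).

GOTO = { [D → X . g] }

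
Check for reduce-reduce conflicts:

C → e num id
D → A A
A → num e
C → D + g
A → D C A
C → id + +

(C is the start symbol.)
A reduce-reduce conflict occurs when an LR(0) state has two complete items [A → α .] and [B → β .] — both call for a reduction, and with no lookahead the parser cannot choose between them.

Augment with C' → C and build the canonical LR(0) collection (I0 = CLOSURE({[C' → . C]}), then GOTO on every symbol after a dot until no new states appear). It has 18 states:
  I0: { [A → . D C A], [A → . num e], [C → . D + g], [C → . e num id], [C → . id + +], [C' → . C], [D → . A A] }  — shift
  I1: { [A → . D C A], [A → . num e], [D → . A A], [D → A . A] }  — shift
  I2: { [C' → C .] }  — accept
  I3: { [A → . D C A], [A → . num e], [A → D . C A], [C → . D + g], [C → . e num id], [C → . id + +], [C → D . + g], [D → . A A] }  — shift
  I4: { [C → e . num id] }  — shift
  I5: { [C → id . + +] }  — shift
  I6: { [A → num . e] }  — shift
  I7: { [A → num e .] }  — reduce
  I8: { [C → id + . +] }  — shift
  I9: { [C → id + + .] }  — reduce
  I10: { [C → e num . id] }  — shift
  I11: { [C → e num id .] }  — reduce
  I12: { [C → D + . g] }  — shift
  I13: { [A → . D C A], [A → . num e], [A → D C . A], [D → . A A] }  — shift
  I14: { [A → . D C A], [A → . num e], [A → D C A .], [D → . A A], [D → A . A] }  — shift, reduce
  I15: { [A → . D C A], [A → . num e], [A → D . C A], [C → . D + g], [C → . e num id], [C → . id + +], [D → . A A] }  — shift
  I16: { [A → . D C A], [A → . num e], [D → . A A], [D → A . A], [D → A A .] }  — shift, reduce
  I17: { [C → D + g .] }  — reduce

No state contains more than one complete item.

Answer: No reduce-reduce conflicts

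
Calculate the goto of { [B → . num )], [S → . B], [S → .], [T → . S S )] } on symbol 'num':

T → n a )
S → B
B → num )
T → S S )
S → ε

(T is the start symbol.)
GOTO(I, 'num') = CLOSURE({ [A → αX.β] : [A → α.Xβ] ∈ I, X = 'num' })

Items with dot before 'num', with the dot advanced:
  [B → . num )] → [B → num . )]
Closure adds nothing (no advanced item has the dot before a non-terminal).

GOTO = { [B → num . )] }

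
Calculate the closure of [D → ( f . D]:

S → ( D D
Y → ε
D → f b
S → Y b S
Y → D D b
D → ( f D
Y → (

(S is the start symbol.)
Start with: [D → ( f . D]
  [D → ( f . D] has the dot before D: add [D → . f b], [D → . ( f D]
No further items can be added.

CLOSURE = { [D → ( f . D], [D → . ( f D], [D → . f b] }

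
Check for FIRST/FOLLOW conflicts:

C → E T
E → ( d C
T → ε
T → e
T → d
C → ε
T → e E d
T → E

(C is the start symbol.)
Yes. C → E T with FOLLOW(C) on { '(' }; T → e with FOLLOW(T) on { 'e' }; T → d with FOLLOW(T) on { 'd' }; T → e E d with FOLLOW(T) on { 'e' }; T → E with FOLLOW(T) on { '(' }

A FIRST/FOLLOW conflict occurs when a non-terminal N has a nullable alternative N → β (β ⇒* ε) and another alternative N → α with FIRST(α) ∩ FOLLOW(N) ≠ ∅: on such a lookahead the parser cannot decide between expanding α and letting N vanish via β.

Nullable non-terminals: C, T.
FIRST sets used below: FIRST(E) = { '(' }

C: nullable alternative(s) C → ε; FOLLOW(C) = { $, '(', 'd', 'e' }
  C → E T: FIRST \ {ε} = { '(' } — overlaps FOLLOW(C) on { '(' }: CONFLICT
  C → ε: FIRST \ {ε} = { } — this is the only nullable alternative, skip

T: nullable alternative(s) T → ε; FOLLOW(T) = { $, '(', 'd', 'e' }
  T → ε: FIRST \ {ε} = { } — this is the only nullable alternative, skip
  T → e: FIRST \ {ε} = { 'e' } — overlaps FOLLOW(T) on { 'e' }: CONFLICT
  T → d: FIRST \ {ε} = { 'd' } — overlaps FOLLOW(T) on { 'd' }: CONFLICT
  T → e E d: FIRST \ {ε} = { 'e' } — overlaps FOLLOW(T) on { 'e' }: CONFLICT
  T → E: FIRST \ {ε} = { '(' } — overlaps FOLLOW(T) on { '(' }: CONFLICT

E has no nullable alternative, so no FIRST/FOLLOW check is needed there.

So the grammar has 5 FIRST/FOLLOW conflicts (marked CONFLICT above).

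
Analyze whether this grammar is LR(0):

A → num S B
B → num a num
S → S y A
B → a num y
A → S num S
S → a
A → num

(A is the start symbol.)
No. Shift-reduce conflict between [A → num .] and [S → . a]

A grammar is LR(0) if no state in the canonical LR(0) collection has:
  - both a shift item (dot before a terminal) and a complete item (shift-reduce conflict), or
  - two or more complete items (reduce-reduce conflict; the accept item [A' → A .] counts as a complete item here).

Augment with A' → A and build the canonical LR(0) collection (I0 = CLOSURE({[A' → . A]}), then GOTO on every symbol after a dot until no new states appear). It has 17 states:
  I0: { [A → . S num S], [A → . num S B], [A → . num], [A' → . A], [S → . S y A], [S → . a] }  — shift
  I1: { [A' → A .] }  — accept
  I2: { [A → S . num S], [S → S . y A] }  — shift
  I3: { [S → a .] }  — reduce
  I4: { [A → num . S B], [A → num .], [S → . S y A], [S → . a] }  — shift, reduce
  I5: { [A → num S . B], [B → . a num y], [B → . num a num], [S → S . y A] }  — shift
  I6: { [A → num S B .] }  — reduce
  I7: { [B → a . num y] }  — shift
  I8: { [B → num . a num] }  — shift
  I9: { [A → . S num S], [A → . num S B], [A → . num], [S → . S y A], [S → . a], [S → S y . A] }  — shift
  I10: { [S → S y A .] }  — reduce
  I11: { [B → num a . num] }  — shift
  I12: { [B → num a num .] }  — reduce
  I13: { [B → a num . y] }  — shift
  I14: { [B → a num y .] }  — reduce
  I15: { [A → S num . S], [S → . S y A], [S → . a] }  — shift
  I16: { [A → S num S .], [S → S . y A] }  — shift, reduce

Conflict in state I4:
  Shift-reduce conflict between [A → num .] and [S → . a]
So the grammar is NOT LR(0).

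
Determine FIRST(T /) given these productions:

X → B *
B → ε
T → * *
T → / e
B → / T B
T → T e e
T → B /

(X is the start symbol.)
FIRST sets of the non-terminals involved (from the grammar, by fixed-point iteration):
  FIRST(T) = { '*', '/' }

To compute FIRST(T /), process the symbols left to right:
Symbol T is a non-terminal. Add FIRST(T) \ {ε} = { '*', '/' }
T is not nullable (ε ∉ FIRST(T)), so stop here.
FIRST(T /) = { '*', '/' }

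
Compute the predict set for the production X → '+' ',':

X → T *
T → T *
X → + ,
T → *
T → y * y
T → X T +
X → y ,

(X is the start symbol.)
{ '+' }

PREDICT(X → '+' ',') = (FIRST(RHS) \ {ε}) ∪ (FOLLOW(X) if ε ∈ FIRST(RHS), i.e. RHS ⇒* ε)
FIRST('+' ',') = { '+' }
ε ∉ FIRST('+' ','), so FOLLOW(X) is not added.
PREDICT(X → '+' ',') = { '+' }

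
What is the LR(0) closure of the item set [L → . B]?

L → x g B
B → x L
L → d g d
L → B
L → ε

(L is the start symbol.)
{ [B → . x L], [L → . B] }

To compute CLOSURE, for each item [A → α.Bβ] where B is a non-terminal, add [B → .γ] for all productions B → γ; repeat for the newly added items until nothing changes.

Start with: [L → . B]
  [L → . B] has the dot before B: add [B → . x L]
No further items can be added.

CLOSURE = { [B → . x L], [L → . B] }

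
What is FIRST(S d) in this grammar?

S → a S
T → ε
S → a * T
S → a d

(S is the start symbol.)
{ 'a' }

FIRST sets of the non-terminals involved (from the grammar, by fixed-point iteration):
  FIRST(S) = { 'a' }

To compute FIRST(S d), process the symbols left to right:
Symbol S is a non-terminal. Add FIRST(S) \ {ε} = { 'a' }
S is not nullable (ε ∉ FIRST(S)), so stop here.
FIRST(S d) = { 'a' }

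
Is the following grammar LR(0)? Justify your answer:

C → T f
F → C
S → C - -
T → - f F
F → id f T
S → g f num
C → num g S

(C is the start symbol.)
Yes, the grammar is LR(0)

A grammar is LR(0) if no state in the canonical LR(0) collection has:
  - both a shift item (dot before a terminal) and a complete item (shift-reduce conflict), or
  - two or more complete items (reduce-reduce conflict; the accept item [C' → C .] counts as a complete item here).

Augment with C' → C and build the canonical LR(0) collection (I0 = CLOSURE({[C' → . C]}), then GOTO on every symbol after a dot until no new states appear). It has 20 states:
  I0: { [C → . T f], [C → . num g S], [C' → . C], [T → . - f F] }  — shift
  I1: { [T → - . f F] }  — shift
  I2: { [C' → C .] }  — accept
  I3: { [C → T . f] }  — shift
  I4: { [C → num . g S] }  — shift
  I5: { [C → . T f], [C → . num g S], [C → num g . S], [S → . C - -], [S → . g f num], [T → . - f F] }  — shift
  I6: { [S → C . - -] }  — shift
  I7: { [C → num g S .] }  — reduce
  I8: { [S → g . f num] }  — shift
  I9: { [S → g f . num] }  — shift
  I10: { [S → g f num .] }  — reduce
  I11: { [S → C - . -] }  — shift
  I12: { [S → C - - .] }  — reduce
  I13: { [C → T f .] }  — reduce
  I14: { [C → . T f], [C → . num g S], [F → . C], [F → . id f T], [T → - f . F], [T → . - f F] }  — shift
  I15: { [F → C .] }  — reduce
  I16: { [T → - f F .] }  — reduce
  I17: { [F → id . f T] }  — shift
  I18: { [F → id f . T], [T → . - f F] }  — shift
  I19: { [F → id f T .] }  — reduce

Every state is either a pure shift/goto state or contains exactly one complete item and nothing to shift — no conflicts. The grammar is LR(0).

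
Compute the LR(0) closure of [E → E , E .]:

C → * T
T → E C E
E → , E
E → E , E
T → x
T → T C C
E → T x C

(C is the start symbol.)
Start with: [E → E , E .]
The dot is at the end, so nothing is added.

CLOSURE = { [E → E , E .] }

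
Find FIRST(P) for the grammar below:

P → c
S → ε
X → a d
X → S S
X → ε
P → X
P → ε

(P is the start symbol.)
FIRST sets of the other non-terminals involved (by the same procedure, iterated to a fixed point):
  FIRST(X) = { 'a', ε }

From P → c:
  - c is a terminal: add 'c' and stop
From P → X:
  - X is a non-terminal: add FIRST(X) \ {ε} = { 'a' }
    X is nullable and nothing follows, so the whole right-hand side can vanish: ε ∈ FIRST(P)
From P → ε:
  - ε-production, so ε ∈ FIRST(P)

Collecting: FIRST(P) = { 'a', 'c', ε }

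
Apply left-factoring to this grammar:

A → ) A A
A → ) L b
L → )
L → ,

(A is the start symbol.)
A → ) A'
A' → A A
A' → L b
L → )
L → ,

Left-factoring transforms A → αβ₁ | αβ₂ into A → αA' and A' → β₁ | β₂
(α is the longest common prefix among the alternatives). Repeat until
no nonterminal has two alternatives with a common prefix.

Round 1: A has alternatives sharing prefix ')'. Introduce A': A → ) A'
  Add: A' → A A
  Add: A' → L b

No remaining common prefixes — done.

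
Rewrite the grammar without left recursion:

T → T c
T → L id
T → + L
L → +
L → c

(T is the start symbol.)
T → L id T'
T → + L T'
T' → c T'
T' → ε
L → +
L → c

T is directly left-recursive. The standard transformation for
  A → A α₁ | ... | A α_m | β₁ | ... | β_n
is
  A  → β₁ A' | ... | β_n A'
  A' → α₁ A' | ... | α_m A' | ε

T → L id becomes T → L id T'
T → + L becomes T → + L T'
T → T c becomes T' → c T'
Add T' → ε

Productions for other non-terminals are unchanged:
  L → +
  L → c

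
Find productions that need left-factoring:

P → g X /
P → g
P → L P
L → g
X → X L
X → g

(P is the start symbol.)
Yes, P has productions with common prefix 'g'

Left-factoring is needed when two productions for the same non-terminal
share a common prefix on the right-hand side.

Productions for P:
  P → g X /
  P → g
  P → L P
Productions for X:
  X → X L
  X → g

Found common prefix 'g' in productions for P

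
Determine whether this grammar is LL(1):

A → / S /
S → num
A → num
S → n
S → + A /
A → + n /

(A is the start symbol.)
Yes, the grammar is LL(1).

For A:
  PREDICT(A → '/' S '/') = { '/' }
  PREDICT(A → num) = { 'num' }
  PREDICT(A → '+' n '/') = { '+' }
For S:
  PREDICT(S → num) = { 'num' }
  PREDICT(S → n) = { 'n' }
  PREDICT(S → '+' A '/') = { '+' }

All predict sets are disjoint. The grammar IS LL(1).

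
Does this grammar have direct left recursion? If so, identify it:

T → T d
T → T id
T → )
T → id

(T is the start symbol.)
Yes, T is left-recursive

T → T d: LEFT RECURSIVE (starts with T)
T → T id: LEFT RECURSIVE (starts with T)
T → ): starts with ')'
T → id: starts with id

The grammar has direct left recursion on: T.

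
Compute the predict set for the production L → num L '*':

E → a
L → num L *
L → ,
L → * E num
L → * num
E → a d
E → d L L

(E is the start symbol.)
PREDICT(L → num L '*') = (FIRST(RHS) \ {ε}) ∪ (FOLLOW(L) if ε ∈ FIRST(RHS), i.e. RHS ⇒* ε)
FIRST(num L '*') = { 'num' }
ε ∉ FIRST(num L '*'), so FOLLOW(L) is not added.
PREDICT(L → num L '*') = { 'num' }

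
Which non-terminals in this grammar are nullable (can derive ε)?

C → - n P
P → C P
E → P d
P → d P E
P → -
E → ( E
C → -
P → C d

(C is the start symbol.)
There are no ε-productions, so no non-terminal can derive ε.
No non-terminals are nullable.

Answer: None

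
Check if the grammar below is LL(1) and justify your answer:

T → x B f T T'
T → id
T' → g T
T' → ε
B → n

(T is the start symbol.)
No. Predict set conflict for T': { 'g' }

A grammar is LL(1) if for each non-terminal N with multiple productions, the predict sets of those productions are pairwise disjoint, where PREDICT(N → α) = (FIRST(α) \ {ε}) ∪ (FOLLOW(N) if α ⇒* ε).

Relevant sets:
  FOLLOW(T') = { $, 'g' }

For T:
  PREDICT(T → x B f T T') = { 'x' }
  PREDICT(T → id) = { 'id' }
For T':
  PREDICT(T' → g T) = { 'g' }
  PREDICT(T' → ε) = { $, 'g' }
B has a single production, so nothing to check there.

Conflict found: Predict set conflict for T': { 'g' }
The grammar is NOT LL(1).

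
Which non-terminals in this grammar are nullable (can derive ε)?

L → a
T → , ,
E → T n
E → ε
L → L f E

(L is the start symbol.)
{ 'E' }

ε-productions: E → ε
So E is immediately nullable.
No further non-terminal can be added: every production for the remaining non-terminals contains a terminal or a non-nullable non-terminal.
Nullable = { 'E' }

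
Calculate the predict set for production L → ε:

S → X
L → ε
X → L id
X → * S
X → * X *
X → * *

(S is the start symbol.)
PREDICT(L → ε) = (FIRST(RHS) \ {ε}) ∪ (FOLLOW(L) if ε ∈ FIRST(RHS), i.e. RHS ⇒* ε)
The right-hand side is ε (FIRST(ε) = { ε }), so the predict set is FOLLOW(L) = { 'id' }
PREDICT(L → ε) = { 'id' }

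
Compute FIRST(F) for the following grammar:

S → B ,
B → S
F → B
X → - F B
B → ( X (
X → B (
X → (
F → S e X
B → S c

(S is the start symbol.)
FIRST sets of the other non-terminals involved (by the same procedure, iterated to a fixed point):
  FIRST(B) = { '(' }
  FIRST(S) = { '(' }

From F → B:
  - B is a non-terminal: add FIRST(B) \ {ε} = { '(' }
    B is not nullable, so stop
From F → S e X:
  - S is a non-terminal: add FIRST(S) \ {ε} = { '(' }
    S is not nullable, so stop

Collecting: FIRST(F) = { '(' }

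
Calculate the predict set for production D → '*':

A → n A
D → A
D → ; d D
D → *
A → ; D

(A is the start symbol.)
{ '*' }

PREDICT(D → '*') = (FIRST(RHS) \ {ε}) ∪ (FOLLOW(D) if ε ∈ FIRST(RHS), i.e. RHS ⇒* ε)
FIRST('*') = { '*' }
ε ∉ FIRST('*'), so FOLLOW(D) is not added.
PREDICT(D → '*') = { '*' }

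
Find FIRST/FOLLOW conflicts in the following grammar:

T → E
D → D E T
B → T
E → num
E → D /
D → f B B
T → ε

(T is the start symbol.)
Nullable non-terminals: B, T.
FIRST sets used below: FIRST(E) = { 'f', 'num' }
B has a nullable alternative but only one production, so nothing to check.

T: nullable alternative(s) T → ε; FOLLOW(T) = { $, '/', 'f', 'num' }
  T → E: FIRST \ {ε} = { 'f', 'num' } — overlaps FOLLOW(T) on { 'f', 'num' }: CONFLICT
  T → ε: FIRST \ {ε} = { } — this is the only nullable alternative, skip

D, E have no nullable alternative, so no FIRST/FOLLOW check is needed there.

So the grammar has 1 FIRST/FOLLOW conflict (marked CONFLICT above).

Answer: Yes. T → E with FOLLOW(T) on { 'f', 'num' }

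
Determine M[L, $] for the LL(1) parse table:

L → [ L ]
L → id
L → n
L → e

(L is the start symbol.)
To find M[L, $], we find productions for L where $ is in the predict set (PREDICT(N → α) = (FIRST(α) \ {ε}) ∪ (FOLLOW(N) if α ⇒* ε)).

L → [ L ]: PREDICT = { '[' }
L → id: PREDICT = { 'id' }
L → n: PREDICT = { 'n' }
L → e: PREDICT = { 'e' }

M[L, $] is empty (no production applies)

Answer: Empty (error entry)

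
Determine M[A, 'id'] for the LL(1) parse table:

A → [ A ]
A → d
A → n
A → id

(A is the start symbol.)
To find M[A, 'id'], we find productions for A where 'id' is in the predict set (PREDICT(N → α) = (FIRST(α) \ {ε}) ∪ (FOLLOW(N) if α ⇒* ε)).

A → [ A ]: PREDICT = { '[' }
A → d: PREDICT = { 'd' }
A → n: PREDICT = { 'n' }
A → id: PREDICT = { 'id' }
  'id' is in predict set, so this production goes in M[A, 'id']

M[A, 'id'] = A → id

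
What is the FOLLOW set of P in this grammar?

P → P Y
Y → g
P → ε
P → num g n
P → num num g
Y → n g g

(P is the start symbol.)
{ $, 'g', 'n' }

P is the start symbol, so $ ∈ FOLLOW(P).
In P → P Y: P is followed by Y, add FIRST(Y) \ {ε} = { 'g', 'n' }

Taking the union: FOLLOW(P) = { $, 'g', 'n' }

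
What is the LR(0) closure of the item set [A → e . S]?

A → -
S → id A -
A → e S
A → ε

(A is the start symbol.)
Start with: [A → e . S]
  [A → e . S] has the dot before S: add [S → . id A -]
No further items can be added.

CLOSURE = { [A → e . S], [S → . id A -] }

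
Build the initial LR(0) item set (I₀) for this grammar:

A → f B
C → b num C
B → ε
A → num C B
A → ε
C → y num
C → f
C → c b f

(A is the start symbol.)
{ [A → . f B], [A → . num C B], [A → .], [A' → . A] }

First, augment the grammar with A' → A
I₀ = CLOSURE({ [A' → . A] }):
  [A' → . A] has the dot before A: add [A → . f B], [A → . num C B], [A → .]
No further items can be added.

I₀ = { [A → . f B], [A → . num C B], [A → .], [A' → . A] }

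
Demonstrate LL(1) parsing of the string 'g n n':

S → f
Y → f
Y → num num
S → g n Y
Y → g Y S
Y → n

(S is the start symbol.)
Stack is shown with the top on the left.

Stack    Input    Action
------------------------
S $      g n n $  output S → g n Y
g n Y $  g n n $  match 'g'
n Y $    n n $    match 'n'
Y $      n $      output Y → n
n $      n $      match 'n'
$        $        accept

The string is accepted.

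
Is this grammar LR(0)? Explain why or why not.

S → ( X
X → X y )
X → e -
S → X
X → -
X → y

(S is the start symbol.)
No. Shift-reduce conflict between [S → X .] and [X → X . y )]

A grammar is LR(0) if no state in the canonical LR(0) collection has:
  - both a shift item (dot before a terminal) and a complete item (shift-reduce conflict), or
  - two or more complete items (reduce-reduce conflict; the accept item [S' → S .] counts as a complete item here).

Augment with S' → S and build the canonical LR(0) collection (I0 = CLOSURE({[S' → . S]}), then GOTO on every symbol after a dot until no new states appear). It has 11 states:
  I0: { [S → . ( X], [S → . X], [S' → . S], [X → . -], [X → . X y )], [X → . e -], [X → . y] }  — shift
  I1: { [S → ( . X], [X → . -], [X → . X y )], [X → . e -], [X → . y] }  — shift
  I2: { [X → - .] }  — reduce
  I3: { [S' → S .] }  — accept
  I4: { [S → X .], [X → X . y )] }  — shift, reduce
  I5: { [X → e . -] }  — shift
  I6: { [X → y .] }  — reduce
  I7: { [X → e - .] }  — reduce
  I8: { [X → X y . )] }  — shift
  I9: { [X → X y ) .] }  — reduce
  I10: { [S → ( X .], [X → X . y )] }  — shift, reduce

Conflict in state I4:
  Shift-reduce conflict between [S → X .] and [X → X . y )]
So the grammar is NOT LR(0).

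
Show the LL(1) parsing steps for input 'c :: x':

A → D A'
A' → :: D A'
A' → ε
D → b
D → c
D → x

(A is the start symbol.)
LL(1) parsing maintains a stack (initially the start symbol over $) and the input. At each step: if the stack top is a terminal, match it against the current input token; if it is a non-terminal N, replace it with the RHS of M[N, lookahead] (the unique production whose predict set contains the lookahead).

Stack is shown with the top on the left.

Stack      Input     Action
---------------------------
A $        c :: x $  output A → D A'
D A' $     c :: x $  output D → c
c A' $     c :: x $  match 'c'
A' $       :: x $    output A' → :: D A'
:: D A' $  :: x $    match '::'
D A' $     x $       output D → x
x A' $     x $       match 'x'
A' $       $         output A' → ε
$          $         accept

The string is accepted.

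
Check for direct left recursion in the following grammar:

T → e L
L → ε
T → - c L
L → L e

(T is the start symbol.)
Direct left recursion occurs when N → N α for some non-terminal N (the right-hand side begins with the left-hand side itself).

T → e L: starts with e
L → ε: starts with ε
T → - c L: starts with '-'
L → L e: LEFT RECURSIVE (starts with L)

The grammar has direct left recursion on: L.

Answer: Yes, L is left-recursive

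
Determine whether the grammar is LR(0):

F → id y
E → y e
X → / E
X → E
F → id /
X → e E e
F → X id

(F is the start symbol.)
Yes, the grammar is LR(0)

A grammar is LR(0) if no state in the canonical LR(0) collection has:
  - both a shift item (dot before a terminal) and a complete item (shift-reduce conflict), or
  - two or more complete items (reduce-reduce conflict; the accept item [F' → F .] counts as a complete item here).

Augment with F' → F and build the canonical LR(0) collection (I0 = CLOSURE({[F' → . F]}), then GOTO on every symbol after a dot until no new states appear). It has 15 states:
  I0: { [E → . y e], [F → . X id], [F → . id /], [F → . id y], [F' → . F], [X → . / E], [X → . E], [X → . e E e] }  — shift
  I1: { [E → . y e], [X → / . E] }  — shift
  I2: { [X → E .] }  — reduce
  I3: { [F' → F .] }  — accept
  I4: { [F → X . id] }  — shift
  I5: { [E → . y e], [X → e . E e] }  — shift
  I6: { [F → id . /], [F → id . y] }  — shift
  I7: { [E → y . e] }  — shift
  I8: { [E → y e .] }  — reduce
  I9: { [F → id / .] }  — reduce
  I10: { [F → id y .] }  — reduce
  I11: { [X → e E . e] }  — shift
  I12: { [X → e E e .] }  — reduce
  I13: { [F → X id .] }  — reduce
  I14: { [X → / E .] }  — reduce

Every state is either a pure shift/goto state or contains exactly one complete item and nothing to shift — no conflicts. The grammar is LR(0).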